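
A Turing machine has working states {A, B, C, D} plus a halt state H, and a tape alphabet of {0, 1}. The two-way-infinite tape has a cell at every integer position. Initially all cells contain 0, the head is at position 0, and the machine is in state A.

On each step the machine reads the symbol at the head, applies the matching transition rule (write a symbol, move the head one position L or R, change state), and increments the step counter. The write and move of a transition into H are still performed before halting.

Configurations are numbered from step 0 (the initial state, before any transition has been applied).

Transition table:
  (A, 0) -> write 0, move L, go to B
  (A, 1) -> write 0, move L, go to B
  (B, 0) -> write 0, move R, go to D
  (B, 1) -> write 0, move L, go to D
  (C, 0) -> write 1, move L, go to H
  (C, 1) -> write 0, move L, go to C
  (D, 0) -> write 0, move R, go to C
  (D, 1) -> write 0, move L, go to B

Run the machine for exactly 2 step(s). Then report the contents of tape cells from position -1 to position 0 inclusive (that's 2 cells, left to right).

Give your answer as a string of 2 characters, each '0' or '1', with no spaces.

Answer: 00

Derivation:
Step 1: in state A at pos 0, read 0 -> (A,0)->write 0,move L,goto B. Now: state=B, head=-1, tape[-2..1]=0000 (head:  ^)
Step 2: in state B at pos -1, read 0 -> (B,0)->write 0,move R,goto D. Now: state=D, head=0, tape[-2..1]=0000 (head:   ^)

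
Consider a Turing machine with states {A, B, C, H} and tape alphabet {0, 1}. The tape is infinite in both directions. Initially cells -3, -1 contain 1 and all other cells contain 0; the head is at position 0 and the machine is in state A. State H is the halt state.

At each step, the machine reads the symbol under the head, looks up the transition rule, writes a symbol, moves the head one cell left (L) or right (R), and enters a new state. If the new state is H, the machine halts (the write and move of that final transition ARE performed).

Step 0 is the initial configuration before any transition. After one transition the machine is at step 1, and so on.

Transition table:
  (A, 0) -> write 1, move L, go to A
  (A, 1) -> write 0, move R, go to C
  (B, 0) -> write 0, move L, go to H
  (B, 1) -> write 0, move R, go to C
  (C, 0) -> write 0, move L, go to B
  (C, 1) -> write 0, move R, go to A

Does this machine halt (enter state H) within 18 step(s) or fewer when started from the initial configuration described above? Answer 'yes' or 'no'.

Step 1: in state A at pos 0, read 0 -> (A,0)->write 1,move L,goto A. Now: state=A, head=-1, tape[-4..1]=010110 (head:    ^)
Step 2: in state A at pos -1, read 1 -> (A,1)->write 0,move R,goto C. Now: state=C, head=0, tape[-4..1]=010010 (head:     ^)
Step 3: in state C at pos 0, read 1 -> (C,1)->write 0,move R,goto A. Now: state=A, head=1, tape[-4..2]=0100000 (head:      ^)
Step 4: in state A at pos 1, read 0 -> (A,0)->write 1,move L,goto A. Now: state=A, head=0, tape[-4..2]=0100010 (head:     ^)
Step 5: in state A at pos 0, read 0 -> (A,0)->write 1,move L,goto A. Now: state=A, head=-1, tape[-4..2]=0100110 (head:    ^)
Step 6: in state A at pos -1, read 0 -> (A,0)->write 1,move L,goto A. Now: state=A, head=-2, tape[-4..2]=0101110 (head:   ^)
Step 7: in state A at pos -2, read 0 -> (A,0)->write 1,move L,goto A. Now: state=A, head=-3, tape[-4..2]=0111110 (head:  ^)
Step 8: in state A at pos -3, read 1 -> (A,1)->write 0,move R,goto C. Now: state=C, head=-2, tape[-4..2]=0011110 (head:   ^)
Step 9: in state C at pos -2, read 1 -> (C,1)->write 0,move R,goto A. Now: state=A, head=-1, tape[-4..2]=0001110 (head:    ^)
Step 10: in state A at pos -1, read 1 -> (A,1)->write 0,move R,goto C. Now: state=C, head=0, tape[-4..2]=0000110 (head:     ^)
Step 11: in state C at pos 0, read 1 -> (C,1)->write 0,move R,goto A. Now: state=A, head=1, tape[-4..2]=0000010 (head:      ^)
Step 12: in state A at pos 1, read 1 -> (A,1)->write 0,move R,goto C. Now: state=C, head=2, tape[-4..3]=00000000 (head:       ^)
Step 13: in state C at pos 2, read 0 -> (C,0)->write 0,move L,goto B. Now: state=B, head=1, tape[-4..3]=00000000 (head:      ^)
Step 14: in state B at pos 1, read 0 -> (B,0)->write 0,move L,goto H. Now: state=H, head=0, tape[-4..3]=00000000 (head:     ^)
State H reached at step 14; 14 <= 18 -> yes

Answer: yes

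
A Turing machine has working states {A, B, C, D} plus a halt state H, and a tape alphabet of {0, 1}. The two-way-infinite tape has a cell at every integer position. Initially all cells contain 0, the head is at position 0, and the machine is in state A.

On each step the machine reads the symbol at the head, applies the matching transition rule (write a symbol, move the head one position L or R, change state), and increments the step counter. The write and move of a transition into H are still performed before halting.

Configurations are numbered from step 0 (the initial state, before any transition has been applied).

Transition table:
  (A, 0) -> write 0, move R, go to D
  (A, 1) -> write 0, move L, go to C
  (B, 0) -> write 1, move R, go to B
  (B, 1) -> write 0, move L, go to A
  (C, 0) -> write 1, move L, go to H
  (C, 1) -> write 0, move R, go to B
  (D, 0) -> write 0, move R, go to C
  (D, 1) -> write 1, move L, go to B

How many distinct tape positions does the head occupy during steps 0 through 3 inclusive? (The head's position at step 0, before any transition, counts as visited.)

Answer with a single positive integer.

Step 1: in state A at pos 0, read 0 -> (A,0)->write 0,move R,goto D. Now: state=D, head=1, tape[-1..2]=0000 (head:   ^)
Step 2: in state D at pos 1, read 0 -> (D,0)->write 0,move R,goto C. Now: state=C, head=2, tape[-1..3]=00000 (head:    ^)
Step 3: in state C at pos 2, read 0 -> (C,0)->write 1,move L,goto H. Now: state=H, head=1, tape[-1..3]=00010 (head:   ^)
Head positions at steps 0..3: starting at 0, distinct positions visited = {0, 1, 2} -> 3 position(s)

Answer: 3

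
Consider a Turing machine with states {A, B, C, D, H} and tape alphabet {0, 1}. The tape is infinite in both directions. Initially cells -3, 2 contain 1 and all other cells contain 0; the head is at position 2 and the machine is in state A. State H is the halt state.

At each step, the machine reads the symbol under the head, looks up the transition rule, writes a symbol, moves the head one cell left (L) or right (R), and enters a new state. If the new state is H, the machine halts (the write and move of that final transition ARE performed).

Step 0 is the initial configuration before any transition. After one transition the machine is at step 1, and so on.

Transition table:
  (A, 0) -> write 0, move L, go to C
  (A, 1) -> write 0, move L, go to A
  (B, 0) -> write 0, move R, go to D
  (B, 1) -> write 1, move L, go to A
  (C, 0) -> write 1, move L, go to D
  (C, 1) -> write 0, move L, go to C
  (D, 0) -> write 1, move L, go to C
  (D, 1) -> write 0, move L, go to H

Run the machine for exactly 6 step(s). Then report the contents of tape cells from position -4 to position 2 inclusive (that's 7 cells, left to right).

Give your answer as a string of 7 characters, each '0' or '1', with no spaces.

Step 1: in state A at pos 2, read 1 -> (A,1)->write 0,move L,goto A. Now: state=A, head=1, tape[-4..3]=01000000 (head:      ^)
Step 2: in state A at pos 1, read 0 -> (A,0)->write 0,move L,goto C. Now: state=C, head=0, tape[-4..3]=01000000 (head:     ^)
Step 3: in state C at pos 0, read 0 -> (C,0)->write 1,move L,goto D. Now: state=D, head=-1, tape[-4..3]=01001000 (head:    ^)
Step 4: in state D at pos -1, read 0 -> (D,0)->write 1,move L,goto C. Now: state=C, head=-2, tape[-4..3]=01011000 (head:   ^)
Step 5: in state C at pos -2, read 0 -> (C,0)->write 1,move L,goto D. Now: state=D, head=-3, tape[-4..3]=01111000 (head:  ^)
Step 6: in state D at pos -3, read 1 -> (D,1)->write 0,move L,goto H. Now: state=H, head=-4, tape[-5..3]=000111000 (head:  ^)

Answer: 0011100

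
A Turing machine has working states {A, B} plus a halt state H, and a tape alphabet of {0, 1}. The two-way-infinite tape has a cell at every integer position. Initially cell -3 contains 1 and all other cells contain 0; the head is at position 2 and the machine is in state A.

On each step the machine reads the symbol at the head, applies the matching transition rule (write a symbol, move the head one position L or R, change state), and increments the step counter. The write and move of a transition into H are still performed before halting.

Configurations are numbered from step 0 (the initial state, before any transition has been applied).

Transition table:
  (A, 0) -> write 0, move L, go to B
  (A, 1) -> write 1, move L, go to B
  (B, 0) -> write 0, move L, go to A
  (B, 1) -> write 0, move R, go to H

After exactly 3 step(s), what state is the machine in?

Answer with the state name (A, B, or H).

Step 1: in state A at pos 2, read 0 -> (A,0)->write 0,move L,goto B. Now: state=B, head=1, tape[-4..3]=01000000 (head:      ^)
Step 2: in state B at pos 1, read 0 -> (B,0)->write 0,move L,goto A. Now: state=A, head=0, tape[-4..3]=01000000 (head:     ^)
Step 3: in state A at pos 0, read 0 -> (A,0)->write 0,move L,goto B. Now: state=B, head=-1, tape[-4..3]=01000000 (head:    ^)

Answer: B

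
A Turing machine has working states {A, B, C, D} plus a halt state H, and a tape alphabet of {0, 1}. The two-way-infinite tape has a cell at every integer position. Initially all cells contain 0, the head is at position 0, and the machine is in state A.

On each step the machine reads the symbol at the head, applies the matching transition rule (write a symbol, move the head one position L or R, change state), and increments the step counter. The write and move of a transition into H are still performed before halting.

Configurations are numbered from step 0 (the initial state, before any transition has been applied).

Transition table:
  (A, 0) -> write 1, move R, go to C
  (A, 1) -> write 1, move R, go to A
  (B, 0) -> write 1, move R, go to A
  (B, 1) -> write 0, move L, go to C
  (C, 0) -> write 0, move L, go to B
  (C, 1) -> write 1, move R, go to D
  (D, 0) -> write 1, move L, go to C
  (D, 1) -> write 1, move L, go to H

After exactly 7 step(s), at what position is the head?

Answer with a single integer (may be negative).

Step 1: in state A at pos 0, read 0 -> (A,0)->write 1,move R,goto C. Now: state=C, head=1, tape[-1..2]=0100 (head:   ^)
Step 2: in state C at pos 1, read 0 -> (C,0)->write 0,move L,goto B. Now: state=B, head=0, tape[-1..2]=0100 (head:  ^)
Step 3: in state B at pos 0, read 1 -> (B,1)->write 0,move L,goto C. Now: state=C, head=-1, tape[-2..2]=00000 (head:  ^)
Step 4: in state C at pos -1, read 0 -> (C,0)->write 0,move L,goto B. Now: state=B, head=-2, tape[-3..2]=000000 (head:  ^)
Step 5: in state B at pos -2, read 0 -> (B,0)->write 1,move R,goto A. Now: state=A, head=-1, tape[-3..2]=010000 (head:   ^)
Step 6: in state A at pos -1, read 0 -> (A,0)->write 1,move R,goto C. Now: state=C, head=0, tape[-3..2]=011000 (head:    ^)
Step 7: in state C at pos 0, read 0 -> (C,0)->write 0,move L,goto B. Now: state=B, head=-1, tape[-3..2]=011000 (head:   ^)

Answer: -1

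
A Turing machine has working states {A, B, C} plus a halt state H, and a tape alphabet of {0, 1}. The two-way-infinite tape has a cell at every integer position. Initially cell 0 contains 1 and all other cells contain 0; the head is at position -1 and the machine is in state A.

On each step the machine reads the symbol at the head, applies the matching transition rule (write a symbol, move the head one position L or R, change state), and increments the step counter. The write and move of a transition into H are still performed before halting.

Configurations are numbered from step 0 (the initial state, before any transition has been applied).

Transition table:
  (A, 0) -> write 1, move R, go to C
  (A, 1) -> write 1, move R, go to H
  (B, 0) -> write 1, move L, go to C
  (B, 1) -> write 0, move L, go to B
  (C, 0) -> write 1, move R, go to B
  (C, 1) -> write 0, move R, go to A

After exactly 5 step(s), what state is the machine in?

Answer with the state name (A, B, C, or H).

Answer: C

Derivation:
Step 1: in state A at pos -1, read 0 -> (A,0)->write 1,move R,goto C. Now: state=C, head=0, tape[-2..1]=0110 (head:   ^)
Step 2: in state C at pos 0, read 1 -> (C,1)->write 0,move R,goto A. Now: state=A, head=1, tape[-2..2]=01000 (head:    ^)
Step 3: in state A at pos 1, read 0 -> (A,0)->write 1,move R,goto C. Now: state=C, head=2, tape[-2..3]=010100 (head:     ^)
Step 4: in state C at pos 2, read 0 -> (C,0)->write 1,move R,goto B. Now: state=B, head=3, tape[-2..4]=0101100 (head:      ^)
Step 5: in state B at pos 3, read 0 -> (B,0)->write 1,move L,goto C. Now: state=C, head=2, tape[-2..4]=0101110 (head:     ^)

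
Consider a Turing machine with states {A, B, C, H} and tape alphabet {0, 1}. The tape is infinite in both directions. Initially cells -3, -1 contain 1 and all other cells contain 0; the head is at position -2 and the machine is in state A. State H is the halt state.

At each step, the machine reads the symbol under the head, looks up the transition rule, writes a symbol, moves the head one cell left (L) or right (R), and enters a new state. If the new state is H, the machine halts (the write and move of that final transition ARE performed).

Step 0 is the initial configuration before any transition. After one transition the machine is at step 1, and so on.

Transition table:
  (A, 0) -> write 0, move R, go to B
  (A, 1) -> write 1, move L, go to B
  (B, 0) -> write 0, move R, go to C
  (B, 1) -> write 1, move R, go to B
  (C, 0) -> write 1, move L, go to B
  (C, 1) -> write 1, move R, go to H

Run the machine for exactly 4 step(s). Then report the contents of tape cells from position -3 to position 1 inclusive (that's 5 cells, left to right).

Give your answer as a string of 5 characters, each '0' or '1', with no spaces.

Step 1: in state A at pos -2, read 0 -> (A,0)->write 0,move R,goto B. Now: state=B, head=-1, tape[-4..0]=01010 (head:    ^)
Step 2: in state B at pos -1, read 1 -> (B,1)->write 1,move R,goto B. Now: state=B, head=0, tape[-4..1]=010100 (head:     ^)
Step 3: in state B at pos 0, read 0 -> (B,0)->write 0,move R,goto C. Now: state=C, head=1, tape[-4..2]=0101000 (head:      ^)
Step 4: in state C at pos 1, read 0 -> (C,0)->write 1,move L,goto B. Now: state=B, head=0, tape[-4..2]=0101010 (head:     ^)

Answer: 10101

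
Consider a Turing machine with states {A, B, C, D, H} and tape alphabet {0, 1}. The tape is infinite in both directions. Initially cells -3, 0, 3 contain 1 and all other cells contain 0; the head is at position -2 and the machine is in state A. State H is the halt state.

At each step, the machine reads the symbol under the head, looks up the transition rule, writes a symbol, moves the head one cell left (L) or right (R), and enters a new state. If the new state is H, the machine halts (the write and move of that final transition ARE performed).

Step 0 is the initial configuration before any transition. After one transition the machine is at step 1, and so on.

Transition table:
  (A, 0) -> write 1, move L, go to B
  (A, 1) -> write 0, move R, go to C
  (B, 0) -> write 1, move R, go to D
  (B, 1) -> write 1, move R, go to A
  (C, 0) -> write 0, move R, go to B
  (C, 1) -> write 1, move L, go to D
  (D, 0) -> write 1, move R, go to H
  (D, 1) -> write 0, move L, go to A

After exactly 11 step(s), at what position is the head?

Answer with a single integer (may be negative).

Step 1: in state A at pos -2, read 0 -> (A,0)->write 1,move L,goto B. Now: state=B, head=-3, tape[-4..4]=011010010 (head:  ^)
Step 2: in state B at pos -3, read 1 -> (B,1)->write 1,move R,goto A. Now: state=A, head=-2, tape[-4..4]=011010010 (head:   ^)
Step 3: in state A at pos -2, read 1 -> (A,1)->write 0,move R,goto C. Now: state=C, head=-1, tape[-4..4]=010010010 (head:    ^)
Step 4: in state C at pos -1, read 0 -> (C,0)->write 0,move R,goto B. Now: state=B, head=0, tape[-4..4]=010010010 (head:     ^)
Step 5: in state B at pos 0, read 1 -> (B,1)->write 1,move R,goto A. Now: state=A, head=1, tape[-4..4]=010010010 (head:      ^)
Step 6: in state A at pos 1, read 0 -> (A,0)->write 1,move L,goto B. Now: state=B, head=0, tape[-4..4]=010011010 (head:     ^)
Step 7: in state B at pos 0, read 1 -> (B,1)->write 1,move R,goto A. Now: state=A, head=1, tape[-4..4]=010011010 (head:      ^)
Step 8: in state A at pos 1, read 1 -> (A,1)->write 0,move R,goto C. Now: state=C, head=2, tape[-4..4]=010010010 (head:       ^)
Step 9: in state C at pos 2, read 0 -> (C,0)->write 0,move R,goto B. Now: state=B, head=3, tape[-4..4]=010010010 (head:        ^)
Step 10: in state B at pos 3, read 1 -> (B,1)->write 1,move R,goto A. Now: state=A, head=4, tape[-4..5]=0100100100 (head:         ^)
Step 11: in state A at pos 4, read 0 -> (A,0)->write 1,move L,goto B. Now: state=B, head=3, tape[-4..5]=0100100110 (head:        ^)

Answer: 3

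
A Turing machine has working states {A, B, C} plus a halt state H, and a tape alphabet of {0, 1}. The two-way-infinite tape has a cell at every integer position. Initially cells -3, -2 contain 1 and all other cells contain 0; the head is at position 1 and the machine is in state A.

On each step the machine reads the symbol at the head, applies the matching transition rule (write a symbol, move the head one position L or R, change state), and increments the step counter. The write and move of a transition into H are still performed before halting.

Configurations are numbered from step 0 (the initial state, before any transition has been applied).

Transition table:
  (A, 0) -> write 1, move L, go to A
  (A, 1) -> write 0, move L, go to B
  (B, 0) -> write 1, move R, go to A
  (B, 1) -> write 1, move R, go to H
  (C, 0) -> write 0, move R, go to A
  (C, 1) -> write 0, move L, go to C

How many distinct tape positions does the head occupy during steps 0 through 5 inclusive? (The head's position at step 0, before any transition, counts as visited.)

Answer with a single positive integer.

Answer: 5

Derivation:
Step 1: in state A at pos 1, read 0 -> (A,0)->write 1,move L,goto A. Now: state=A, head=0, tape[-4..2]=0110010 (head:     ^)
Step 2: in state A at pos 0, read 0 -> (A,0)->write 1,move L,goto A. Now: state=A, head=-1, tape[-4..2]=0110110 (head:    ^)
Step 3: in state A at pos -1, read 0 -> (A,0)->write 1,move L,goto A. Now: state=A, head=-2, tape[-4..2]=0111110 (head:   ^)
Step 4: in state A at pos -2, read 1 -> (A,1)->write 0,move L,goto B. Now: state=B, head=-3, tape[-4..2]=0101110 (head:  ^)
Step 5: in state B at pos -3, read 1 -> (B,1)->write 1,move R,goto H. Now: state=H, head=-2, tape[-4..2]=0101110 (head:   ^)
Head positions at steps 0..5: starting at 1, distinct positions visited = {-3, -2, -1, 0, 1} -> 5 position(s)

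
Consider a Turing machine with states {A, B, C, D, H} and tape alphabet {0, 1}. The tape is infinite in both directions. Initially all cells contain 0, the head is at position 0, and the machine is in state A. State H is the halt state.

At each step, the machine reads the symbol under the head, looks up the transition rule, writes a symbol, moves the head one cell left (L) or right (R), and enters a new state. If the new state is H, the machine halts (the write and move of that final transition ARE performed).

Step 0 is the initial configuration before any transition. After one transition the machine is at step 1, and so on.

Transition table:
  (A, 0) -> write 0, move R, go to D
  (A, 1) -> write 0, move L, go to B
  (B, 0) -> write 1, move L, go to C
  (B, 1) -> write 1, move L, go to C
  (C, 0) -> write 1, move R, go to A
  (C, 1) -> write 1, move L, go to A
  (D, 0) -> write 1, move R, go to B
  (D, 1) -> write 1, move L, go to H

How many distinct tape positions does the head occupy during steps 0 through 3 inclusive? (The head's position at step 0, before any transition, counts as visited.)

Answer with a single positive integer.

Answer: 3

Derivation:
Step 1: in state A at pos 0, read 0 -> (A,0)->write 0,move R,goto D. Now: state=D, head=1, tape[-1..2]=0000 (head:   ^)
Step 2: in state D at pos 1, read 0 -> (D,0)->write 1,move R,goto B. Now: state=B, head=2, tape[-1..3]=00100 (head:    ^)
Step 3: in state B at pos 2, read 0 -> (B,0)->write 1,move L,goto C. Now: state=C, head=1, tape[-1..3]=00110 (head:   ^)
Head positions at steps 0..3: starting at 0, distinct positions visited = {0, 1, 2} -> 3 position(s)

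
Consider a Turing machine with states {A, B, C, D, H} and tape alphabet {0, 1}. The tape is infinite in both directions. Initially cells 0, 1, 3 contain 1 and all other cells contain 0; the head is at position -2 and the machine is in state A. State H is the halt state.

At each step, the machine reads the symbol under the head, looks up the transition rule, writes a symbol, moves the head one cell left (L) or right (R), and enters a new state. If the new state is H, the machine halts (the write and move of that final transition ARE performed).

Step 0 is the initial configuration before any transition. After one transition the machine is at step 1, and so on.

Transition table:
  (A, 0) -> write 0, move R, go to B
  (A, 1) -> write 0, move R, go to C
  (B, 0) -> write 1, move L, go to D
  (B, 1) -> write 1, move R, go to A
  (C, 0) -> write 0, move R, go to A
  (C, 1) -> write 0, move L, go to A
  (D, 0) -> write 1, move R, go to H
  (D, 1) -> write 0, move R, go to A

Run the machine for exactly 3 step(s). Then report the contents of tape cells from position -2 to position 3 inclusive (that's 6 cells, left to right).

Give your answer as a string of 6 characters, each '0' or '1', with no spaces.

Answer: 111101

Derivation:
Step 1: in state A at pos -2, read 0 -> (A,0)->write 0,move R,goto B. Now: state=B, head=-1, tape[-3..4]=00011010 (head:   ^)
Step 2: in state B at pos -1, read 0 -> (B,0)->write 1,move L,goto D. Now: state=D, head=-2, tape[-3..4]=00111010 (head:  ^)
Step 3: in state D at pos -2, read 0 -> (D,0)->write 1,move R,goto H. Now: state=H, head=-1, tape[-3..4]=01111010 (head:   ^)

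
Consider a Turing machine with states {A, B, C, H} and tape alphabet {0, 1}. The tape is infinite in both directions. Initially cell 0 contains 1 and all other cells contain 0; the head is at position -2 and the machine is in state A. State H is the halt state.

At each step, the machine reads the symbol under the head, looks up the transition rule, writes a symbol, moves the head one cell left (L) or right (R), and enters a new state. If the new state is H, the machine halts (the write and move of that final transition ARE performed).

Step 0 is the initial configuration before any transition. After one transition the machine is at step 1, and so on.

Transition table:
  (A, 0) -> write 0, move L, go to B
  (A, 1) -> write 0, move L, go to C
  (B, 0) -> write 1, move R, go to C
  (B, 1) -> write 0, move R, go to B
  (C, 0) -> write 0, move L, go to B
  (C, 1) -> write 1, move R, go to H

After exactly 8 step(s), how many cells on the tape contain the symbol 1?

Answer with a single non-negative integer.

Step 1: in state A at pos -2, read 0 -> (A,0)->write 0,move L,goto B. Now: state=B, head=-3, tape[-4..1]=000010 (head:  ^)
Step 2: in state B at pos -3, read 0 -> (B,0)->write 1,move R,goto C. Now: state=C, head=-2, tape[-4..1]=010010 (head:   ^)
Step 3: in state C at pos -2, read 0 -> (C,0)->write 0,move L,goto B. Now: state=B, head=-3, tape[-4..1]=010010 (head:  ^)
Step 4: in state B at pos -3, read 1 -> (B,1)->write 0,move R,goto B. Now: state=B, head=-2, tape[-4..1]=000010 (head:   ^)
Step 5: in state B at pos -2, read 0 -> (B,0)->write 1,move R,goto C. Now: state=C, head=-1, tape[-4..1]=001010 (head:    ^)
Step 6: in state C at pos -1, read 0 -> (C,0)->write 0,move L,goto B. Now: state=B, head=-2, tape[-4..1]=001010 (head:   ^)
Step 7: in state B at pos -2, read 1 -> (B,1)->write 0,move R,goto B. Now: state=B, head=-1, tape[-4..1]=000010 (head:    ^)
Step 8: in state B at pos -1, read 0 -> (B,0)->write 1,move R,goto C. Now: state=C, head=0, tape[-4..1]=000110 (head:     ^)
Cells containing 1 after step 8: {-1, 0} -> 2 cell(s)

Answer: 2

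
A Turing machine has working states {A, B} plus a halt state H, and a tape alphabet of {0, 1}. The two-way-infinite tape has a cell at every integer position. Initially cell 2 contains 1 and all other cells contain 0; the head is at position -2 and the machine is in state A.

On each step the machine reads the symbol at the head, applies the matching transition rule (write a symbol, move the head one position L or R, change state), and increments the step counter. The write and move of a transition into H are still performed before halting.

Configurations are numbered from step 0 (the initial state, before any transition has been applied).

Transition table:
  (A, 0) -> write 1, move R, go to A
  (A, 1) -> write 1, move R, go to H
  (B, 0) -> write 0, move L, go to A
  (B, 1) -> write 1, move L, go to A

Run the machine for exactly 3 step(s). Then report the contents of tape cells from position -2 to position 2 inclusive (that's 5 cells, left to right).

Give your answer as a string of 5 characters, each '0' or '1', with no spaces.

Answer: 11101

Derivation:
Step 1: in state A at pos -2, read 0 -> (A,0)->write 1,move R,goto A. Now: state=A, head=-1, tape[-3..3]=0100010 (head:   ^)
Step 2: in state A at pos -1, read 0 -> (A,0)->write 1,move R,goto A. Now: state=A, head=0, tape[-3..3]=0110010 (head:    ^)
Step 3: in state A at pos 0, read 0 -> (A,0)->write 1,move R,goto A. Now: state=A, head=1, tape[-3..3]=0111010 (head:     ^)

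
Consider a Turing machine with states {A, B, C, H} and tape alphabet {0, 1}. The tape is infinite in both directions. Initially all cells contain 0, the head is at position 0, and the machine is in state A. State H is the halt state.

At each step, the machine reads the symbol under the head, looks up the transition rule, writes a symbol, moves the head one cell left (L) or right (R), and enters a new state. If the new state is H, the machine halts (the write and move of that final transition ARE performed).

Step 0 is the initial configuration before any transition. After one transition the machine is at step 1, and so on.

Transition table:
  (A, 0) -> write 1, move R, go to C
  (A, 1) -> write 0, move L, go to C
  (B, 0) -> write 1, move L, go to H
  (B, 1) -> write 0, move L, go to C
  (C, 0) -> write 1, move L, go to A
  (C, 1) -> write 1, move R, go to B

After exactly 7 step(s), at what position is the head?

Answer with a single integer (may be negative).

Step 1: in state A at pos 0, read 0 -> (A,0)->write 1,move R,goto C. Now: state=C, head=1, tape[-1..2]=0100 (head:   ^)
Step 2: in state C at pos 1, read 0 -> (C,0)->write 1,move L,goto A. Now: state=A, head=0, tape[-1..2]=0110 (head:  ^)
Step 3: in state A at pos 0, read 1 -> (A,1)->write 0,move L,goto C. Now: state=C, head=-1, tape[-2..2]=00010 (head:  ^)
Step 4: in state C at pos -1, read 0 -> (C,0)->write 1,move L,goto A. Now: state=A, head=-2, tape[-3..2]=001010 (head:  ^)
Step 5: in state A at pos -2, read 0 -> (A,0)->write 1,move R,goto C. Now: state=C, head=-1, tape[-3..2]=011010 (head:   ^)
Step 6: in state C at pos -1, read 1 -> (C,1)->write 1,move R,goto B. Now: state=B, head=0, tape[-3..2]=011010 (head:    ^)
Step 7: in state B at pos 0, read 0 -> (B,0)->write 1,move L,goto H. Now: state=H, head=-1, tape[-3..2]=011110 (head:   ^)

Answer: -1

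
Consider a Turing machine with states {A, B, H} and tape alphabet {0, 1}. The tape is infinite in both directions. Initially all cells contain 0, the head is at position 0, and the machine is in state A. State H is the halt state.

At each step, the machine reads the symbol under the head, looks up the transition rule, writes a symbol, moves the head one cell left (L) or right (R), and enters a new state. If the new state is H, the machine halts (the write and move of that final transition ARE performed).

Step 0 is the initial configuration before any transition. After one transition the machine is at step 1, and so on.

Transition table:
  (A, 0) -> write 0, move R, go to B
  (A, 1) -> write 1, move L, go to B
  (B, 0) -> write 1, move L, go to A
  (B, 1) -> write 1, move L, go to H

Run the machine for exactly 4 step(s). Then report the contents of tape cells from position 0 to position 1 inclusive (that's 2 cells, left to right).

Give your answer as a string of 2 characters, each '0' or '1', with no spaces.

Answer: 01

Derivation:
Step 1: in state A at pos 0, read 0 -> (A,0)->write 0,move R,goto B. Now: state=B, head=1, tape[-1..2]=0000 (head:   ^)
Step 2: in state B at pos 1, read 0 -> (B,0)->write 1,move L,goto A. Now: state=A, head=0, tape[-1..2]=0010 (head:  ^)
Step 3: in state A at pos 0, read 0 -> (A,0)->write 0,move R,goto B. Now: state=B, head=1, tape[-1..2]=0010 (head:   ^)
Step 4: in state B at pos 1, read 1 -> (B,1)->write 1,move L,goto H. Now: state=H, head=0, tape[-1..2]=0010 (head:  ^)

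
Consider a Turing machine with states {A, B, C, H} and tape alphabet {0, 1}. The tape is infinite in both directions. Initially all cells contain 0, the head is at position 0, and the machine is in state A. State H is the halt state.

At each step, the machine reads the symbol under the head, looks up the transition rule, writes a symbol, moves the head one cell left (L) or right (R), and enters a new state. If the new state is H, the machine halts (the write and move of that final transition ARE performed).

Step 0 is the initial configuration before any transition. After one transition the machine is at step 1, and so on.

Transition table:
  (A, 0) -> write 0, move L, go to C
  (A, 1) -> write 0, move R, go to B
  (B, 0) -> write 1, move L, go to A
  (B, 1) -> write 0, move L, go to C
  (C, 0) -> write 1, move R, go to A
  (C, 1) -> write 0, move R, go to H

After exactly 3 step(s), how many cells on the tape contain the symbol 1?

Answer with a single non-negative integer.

Step 1: in state A at pos 0, read 0 -> (A,0)->write 0,move L,goto C. Now: state=C, head=-1, tape[-2..1]=0000 (head:  ^)
Step 2: in state C at pos -1, read 0 -> (C,0)->write 1,move R,goto A. Now: state=A, head=0, tape[-2..1]=0100 (head:   ^)
Step 3: in state A at pos 0, read 0 -> (A,0)->write 0,move L,goto C. Now: state=C, head=-1, tape[-2..1]=0100 (head:  ^)
Cells containing 1 after step 3: {-1} -> 1 cell(s)

Answer: 1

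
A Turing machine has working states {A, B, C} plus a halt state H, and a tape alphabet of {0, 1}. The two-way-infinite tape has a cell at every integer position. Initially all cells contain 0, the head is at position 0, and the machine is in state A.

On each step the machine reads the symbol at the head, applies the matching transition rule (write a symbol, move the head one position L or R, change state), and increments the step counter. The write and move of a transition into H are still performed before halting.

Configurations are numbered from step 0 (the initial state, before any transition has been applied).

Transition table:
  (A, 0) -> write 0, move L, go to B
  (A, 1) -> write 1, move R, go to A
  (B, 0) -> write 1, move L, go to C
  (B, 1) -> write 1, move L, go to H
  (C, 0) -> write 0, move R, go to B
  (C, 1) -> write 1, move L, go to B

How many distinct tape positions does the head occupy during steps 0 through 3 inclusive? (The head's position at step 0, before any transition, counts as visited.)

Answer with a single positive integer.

Answer: 3

Derivation:
Step 1: in state A at pos 0, read 0 -> (A,0)->write 0,move L,goto B. Now: state=B, head=-1, tape[-2..1]=0000 (head:  ^)
Step 2: in state B at pos -1, read 0 -> (B,0)->write 1,move L,goto C. Now: state=C, head=-2, tape[-3..1]=00100 (head:  ^)
Step 3: in state C at pos -2, read 0 -> (C,0)->write 0,move R,goto B. Now: state=B, head=-1, tape[-3..1]=00100 (head:   ^)
Head positions at steps 0..3: starting at 0, distinct positions visited = {-2, -1, 0} -> 3 position(s)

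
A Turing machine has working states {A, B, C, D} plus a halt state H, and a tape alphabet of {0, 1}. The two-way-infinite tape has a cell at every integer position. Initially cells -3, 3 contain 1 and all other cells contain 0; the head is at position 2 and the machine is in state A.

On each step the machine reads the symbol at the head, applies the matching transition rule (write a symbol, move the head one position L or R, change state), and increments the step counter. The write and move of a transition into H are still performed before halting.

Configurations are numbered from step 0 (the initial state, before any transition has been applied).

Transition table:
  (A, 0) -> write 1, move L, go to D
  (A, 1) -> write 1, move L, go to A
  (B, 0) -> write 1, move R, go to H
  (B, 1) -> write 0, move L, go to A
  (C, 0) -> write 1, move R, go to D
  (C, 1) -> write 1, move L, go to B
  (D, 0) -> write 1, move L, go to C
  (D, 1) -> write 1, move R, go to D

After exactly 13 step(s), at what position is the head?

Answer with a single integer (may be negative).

Answer: -3

Derivation:
Step 1: in state A at pos 2, read 0 -> (A,0)->write 1,move L,goto D. Now: state=D, head=1, tape[-4..4]=010000110 (head:      ^)
Step 2: in state D at pos 1, read 0 -> (D,0)->write 1,move L,goto C. Now: state=C, head=0, tape[-4..4]=010001110 (head:     ^)
Step 3: in state C at pos 0, read 0 -> (C,0)->write 1,move R,goto D. Now: state=D, head=1, tape[-4..4]=010011110 (head:      ^)
Step 4: in state D at pos 1, read 1 -> (D,1)->write 1,move R,goto D. Now: state=D, head=2, tape[-4..4]=010011110 (head:       ^)
Step 5: in state D at pos 2, read 1 -> (D,1)->write 1,move R,goto D. Now: state=D, head=3, tape[-4..4]=010011110 (head:        ^)
Step 6: in state D at pos 3, read 1 -> (D,1)->write 1,move R,goto D. Now: state=D, head=4, tape[-4..5]=0100111100 (head:         ^)
Step 7: in state D at pos 4, read 0 -> (D,0)->write 1,move L,goto C. Now: state=C, head=3, tape[-4..5]=0100111110 (head:        ^)
Step 8: in state C at pos 3, read 1 -> (C,1)->write 1,move L,goto B. Now: state=B, head=2, tape[-4..5]=0100111110 (head:       ^)
Step 9: in state B at pos 2, read 1 -> (B,1)->write 0,move L,goto A. Now: state=A, head=1, tape[-4..5]=0100110110 (head:      ^)
Step 10: in state A at pos 1, read 1 -> (A,1)->write 1,move L,goto A. Now: state=A, head=0, tape[-4..5]=0100110110 (head:     ^)
Step 11: in state A at pos 0, read 1 -> (A,1)->write 1,move L,goto A. Now: state=A, head=-1, tape[-4..5]=0100110110 (head:    ^)
Step 12: in state A at pos -1, read 0 -> (A,0)->write 1,move L,goto D. Now: state=D, head=-2, tape[-4..5]=0101110110 (head:   ^)
Step 13: in state D at pos -2, read 0 -> (D,0)->write 1,move L,goto C. Now: state=C, head=-3, tape[-4..5]=0111110110 (head:  ^)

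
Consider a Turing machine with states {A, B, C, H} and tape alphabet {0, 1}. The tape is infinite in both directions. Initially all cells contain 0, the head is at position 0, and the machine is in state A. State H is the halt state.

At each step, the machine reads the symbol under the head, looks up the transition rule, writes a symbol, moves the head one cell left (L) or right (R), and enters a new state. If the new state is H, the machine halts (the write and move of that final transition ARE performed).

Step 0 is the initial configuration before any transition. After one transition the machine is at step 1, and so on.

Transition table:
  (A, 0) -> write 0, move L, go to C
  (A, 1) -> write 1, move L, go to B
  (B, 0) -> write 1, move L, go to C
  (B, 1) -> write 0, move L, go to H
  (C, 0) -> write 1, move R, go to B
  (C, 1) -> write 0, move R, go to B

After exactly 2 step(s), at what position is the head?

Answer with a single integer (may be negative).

Step 1: in state A at pos 0, read 0 -> (A,0)->write 0,move L,goto C. Now: state=C, head=-1, tape[-2..1]=0000 (head:  ^)
Step 2: in state C at pos -1, read 0 -> (C,0)->write 1,move R,goto B. Now: state=B, head=0, tape[-2..1]=0100 (head:   ^)

Answer: 0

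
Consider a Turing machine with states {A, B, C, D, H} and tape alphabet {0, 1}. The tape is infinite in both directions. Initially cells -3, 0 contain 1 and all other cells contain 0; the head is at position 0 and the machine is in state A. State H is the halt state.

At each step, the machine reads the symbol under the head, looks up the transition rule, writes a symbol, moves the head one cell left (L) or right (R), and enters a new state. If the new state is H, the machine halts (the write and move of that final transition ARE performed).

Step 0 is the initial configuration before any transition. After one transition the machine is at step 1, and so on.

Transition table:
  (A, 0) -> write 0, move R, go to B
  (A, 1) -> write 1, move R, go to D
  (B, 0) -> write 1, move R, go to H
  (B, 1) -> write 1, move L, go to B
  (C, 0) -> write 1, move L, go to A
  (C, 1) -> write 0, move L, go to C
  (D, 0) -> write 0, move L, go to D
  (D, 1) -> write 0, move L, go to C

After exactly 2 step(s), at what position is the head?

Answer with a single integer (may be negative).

Answer: 0

Derivation:
Step 1: in state A at pos 0, read 1 -> (A,1)->write 1,move R,goto D. Now: state=D, head=1, tape[-4..2]=0100100 (head:      ^)
Step 2: in state D at pos 1, read 0 -> (D,0)->write 0,move L,goto D. Now: state=D, head=0, tape[-4..2]=0100100 (head:     ^)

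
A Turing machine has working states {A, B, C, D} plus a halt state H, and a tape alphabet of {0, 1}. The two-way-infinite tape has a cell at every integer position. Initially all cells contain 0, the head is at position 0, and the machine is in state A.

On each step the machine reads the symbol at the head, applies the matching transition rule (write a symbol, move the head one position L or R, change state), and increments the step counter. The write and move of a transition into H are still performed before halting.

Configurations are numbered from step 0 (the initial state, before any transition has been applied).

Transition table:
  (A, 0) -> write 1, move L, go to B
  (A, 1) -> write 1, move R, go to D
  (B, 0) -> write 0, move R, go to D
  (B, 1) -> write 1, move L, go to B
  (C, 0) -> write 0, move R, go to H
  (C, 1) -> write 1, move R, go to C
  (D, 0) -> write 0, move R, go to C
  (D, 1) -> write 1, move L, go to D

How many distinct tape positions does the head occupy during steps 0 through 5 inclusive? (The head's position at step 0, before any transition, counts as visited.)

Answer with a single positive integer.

Step 1: in state A at pos 0, read 0 -> (A,0)->write 1,move L,goto B. Now: state=B, head=-1, tape[-2..1]=0010 (head:  ^)
Step 2: in state B at pos -1, read 0 -> (B,0)->write 0,move R,goto D. Now: state=D, head=0, tape[-2..1]=0010 (head:   ^)
Step 3: in state D at pos 0, read 1 -> (D,1)->write 1,move L,goto D. Now: state=D, head=-1, tape[-2..1]=0010 (head:  ^)
Step 4: in state D at pos -1, read 0 -> (D,0)->write 0,move R,goto C. Now: state=C, head=0, tape[-2..1]=0010 (head:   ^)
Step 5: in state C at pos 0, read 1 -> (C,1)->write 1,move R,goto C. Now: state=C, head=1, tape[-2..2]=00100 (head:    ^)
Head positions at steps 0..5: starting at 0, distinct positions visited = {-1, 0, 1} -> 3 position(s)

Answer: 3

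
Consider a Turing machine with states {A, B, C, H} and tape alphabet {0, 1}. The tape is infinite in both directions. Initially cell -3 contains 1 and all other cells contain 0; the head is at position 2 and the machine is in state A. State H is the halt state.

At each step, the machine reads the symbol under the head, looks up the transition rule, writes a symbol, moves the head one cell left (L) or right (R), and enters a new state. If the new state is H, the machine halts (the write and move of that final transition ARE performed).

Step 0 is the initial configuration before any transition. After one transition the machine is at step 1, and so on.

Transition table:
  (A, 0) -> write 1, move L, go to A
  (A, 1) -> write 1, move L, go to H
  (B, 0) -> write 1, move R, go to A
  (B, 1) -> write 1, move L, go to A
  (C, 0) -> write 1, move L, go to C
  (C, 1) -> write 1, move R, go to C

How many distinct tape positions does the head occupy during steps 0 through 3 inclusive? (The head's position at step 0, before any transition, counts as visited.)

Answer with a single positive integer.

Step 1: in state A at pos 2, read 0 -> (A,0)->write 1,move L,goto A. Now: state=A, head=1, tape[-4..3]=01000010 (head:      ^)
Step 2: in state A at pos 1, read 0 -> (A,0)->write 1,move L,goto A. Now: state=A, head=0, tape[-4..3]=01000110 (head:     ^)
Step 3: in state A at pos 0, read 0 -> (A,0)->write 1,move L,goto A. Now: state=A, head=-1, tape[-4..3]=01001110 (head:    ^)
Head positions at steps 0..3: starting at 2, distinct positions visited = {-1, 0, 1, 2} -> 4 position(s)

Answer: 4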